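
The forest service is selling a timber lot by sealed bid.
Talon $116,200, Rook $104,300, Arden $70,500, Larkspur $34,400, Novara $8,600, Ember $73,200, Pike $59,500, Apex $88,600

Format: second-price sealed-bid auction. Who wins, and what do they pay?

Talon pays $104,300

Rule: the highest bidder wins and pays the second-highest bid.
Bids ranked: 116,200 (Talon) > 104,300 (Rook) > 88,600 (Apex) > 73,200 (Ember) > 70,500 (Arden) > 59,500 (Pike) > …
Talon wins with the highest bid; price is set by the runner-up at $104,300.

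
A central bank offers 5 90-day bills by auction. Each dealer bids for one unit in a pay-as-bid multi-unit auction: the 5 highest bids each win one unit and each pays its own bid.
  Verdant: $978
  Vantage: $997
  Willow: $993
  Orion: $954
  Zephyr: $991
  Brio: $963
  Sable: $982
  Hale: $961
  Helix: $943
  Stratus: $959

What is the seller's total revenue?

Total revenue: $4,941

Bids ranked high→low: 997 (Vantage), 993 (Willow), 991 (Zephyr), 982 (Sable), 978 (Verdant), 963 (Brio), 961 (Hale), …
The 5 highest are Vantage, Willow, Zephyr, Sable, Verdant.
Total revenue = 997 + 993 + 991 + 982 + 978 = $4,941.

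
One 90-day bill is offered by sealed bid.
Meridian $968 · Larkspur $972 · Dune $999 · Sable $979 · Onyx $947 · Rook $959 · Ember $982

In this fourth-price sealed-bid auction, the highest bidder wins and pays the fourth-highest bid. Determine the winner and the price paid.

Dune pays $972

Bids ranked: 999 (Dune) > 982 (Ember) > 979 (Sable) > 972 (Larkspur) > 968 (Meridian) > 959 (Rook) > …
Dune is highest; pays the fourth-highest bid, $972.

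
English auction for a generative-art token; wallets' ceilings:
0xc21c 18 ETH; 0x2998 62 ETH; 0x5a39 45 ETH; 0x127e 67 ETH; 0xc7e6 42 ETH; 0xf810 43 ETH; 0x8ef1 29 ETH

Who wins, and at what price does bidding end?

0x127e wins at 62 ETH

Limits in order: 67 (0x127e) > 62 (0x2998) > 45 (0x5a39) > 43 (0xf810) > 42 (0xc7e6) > 29 (0x8ef1) > …
Once the price passes 62 ETH, only 0x127e is left; the hammer falls at 0x2998's limit of 62 ETH.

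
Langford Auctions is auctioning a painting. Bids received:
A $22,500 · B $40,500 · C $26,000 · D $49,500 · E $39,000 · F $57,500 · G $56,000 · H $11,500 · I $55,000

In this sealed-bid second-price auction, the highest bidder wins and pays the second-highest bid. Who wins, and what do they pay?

Bids ranked: 57,500 (F) > 56,000 (G) > 55,000 (I) > 49,500 (D) > 40,500 (B) > 39,000 (E) > …
F is highest; pays the second-highest bid, $56,000.

F pays $56,000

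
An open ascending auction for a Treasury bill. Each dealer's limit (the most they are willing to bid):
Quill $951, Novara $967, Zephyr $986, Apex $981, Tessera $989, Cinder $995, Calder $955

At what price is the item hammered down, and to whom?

Limits ranked: 995 (Cinder) > 989 (Tessera) > 986 (Zephyr) > 981 (Apex) > 967 (Novara) > 955 (Calder) > …
Once the price passes $989, only Cinder is left; the hammer falls at Tessera's limit of $989.

Cinder wins at $989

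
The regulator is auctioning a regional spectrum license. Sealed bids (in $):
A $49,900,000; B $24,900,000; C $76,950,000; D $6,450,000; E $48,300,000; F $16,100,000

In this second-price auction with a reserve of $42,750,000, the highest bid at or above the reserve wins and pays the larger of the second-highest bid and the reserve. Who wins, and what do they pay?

C pays $49,900,000

Bids in order: 76,950,000 (C) > 49,900,000 (A) > 48,300,000 (E) > 24,900,000 (B) > 16,100,000 (F) > 6,450,000 (D)
C has the top bid at or above the reserve ($76,950,000).
max(second-highest $49,900,000, reserve $42,750,000) = $49,900,000; the reserve does not bind.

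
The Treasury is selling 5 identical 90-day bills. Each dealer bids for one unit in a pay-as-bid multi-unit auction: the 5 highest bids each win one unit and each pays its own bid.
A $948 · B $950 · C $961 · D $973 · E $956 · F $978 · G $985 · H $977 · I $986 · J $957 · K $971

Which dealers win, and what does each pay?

I $986, G $985, F $978, H $977, D $973

Sorting: 986 (I), 985 (G), 978 (F), 977 (H), 973 (D), 971 (K), 961 (C), …
Top 5: I, G, F, H, D.
Each winner pays its own bid: I $986, G $985, F $978, H $977, D $973.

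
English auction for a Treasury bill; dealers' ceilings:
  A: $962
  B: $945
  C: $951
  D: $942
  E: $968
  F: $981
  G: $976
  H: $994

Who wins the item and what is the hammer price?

H wins at $981

Ascending (English) auction: the price rises until one bidder remains; the winner pays the price at which the last rival dropped out.
Limits ranked: 994 (H) > 981 (F) > 976 (G) > 968 (E) > 962 (A) > 951 (C) > …
Bidding ends when F exits at $981; H takes it.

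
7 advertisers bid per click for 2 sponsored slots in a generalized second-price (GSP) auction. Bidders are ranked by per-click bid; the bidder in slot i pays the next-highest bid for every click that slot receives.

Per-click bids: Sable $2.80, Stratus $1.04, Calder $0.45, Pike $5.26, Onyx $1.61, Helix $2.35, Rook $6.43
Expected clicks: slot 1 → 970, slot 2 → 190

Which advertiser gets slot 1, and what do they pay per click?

Rook; $5.26 per click

Sorting advertisers: $6.43 (Rook) > $5.26 (Pike) > $2.80 (Sable) > …
Slot 1 goes to the first-ranked bidder, Rook, who pays the next bid down: $5.26/click.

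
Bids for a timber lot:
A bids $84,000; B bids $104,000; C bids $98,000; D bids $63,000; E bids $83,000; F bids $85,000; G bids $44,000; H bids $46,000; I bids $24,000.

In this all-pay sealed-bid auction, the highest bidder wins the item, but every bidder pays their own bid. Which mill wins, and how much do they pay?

B pays $104,000

Sorting bids: 104,000 (B) > 98,000 (C) > 85,000 (F) > 84,000 (A) > 83,000 (E) > 63,000 (D) > …
B wins with the top bid; all bids are sunk regardless.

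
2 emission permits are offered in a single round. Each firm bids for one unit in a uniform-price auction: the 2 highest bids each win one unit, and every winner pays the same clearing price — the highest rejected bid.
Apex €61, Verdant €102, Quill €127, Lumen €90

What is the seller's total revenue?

Ordering the bids: 127 (Quill), 102 (Verdant), 90 (Lumen), 61 (Apex)
Top 2: Quill, Verdant.
First losing bid is Lumen's €90, which sets the uniform price.
Total revenue = 2 × €90 = €180.

Total revenue: €180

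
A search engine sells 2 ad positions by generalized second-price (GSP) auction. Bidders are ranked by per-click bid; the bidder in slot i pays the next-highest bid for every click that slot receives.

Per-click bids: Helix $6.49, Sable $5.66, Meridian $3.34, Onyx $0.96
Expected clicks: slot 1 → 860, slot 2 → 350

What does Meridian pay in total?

Meridian pays $0.00

Sorting advertisers: $6.49 (Helix) > $5.66 (Sable) > $3.34 (Meridian) > …
Meridian ranks below slot 2 → no slot, pays nothing.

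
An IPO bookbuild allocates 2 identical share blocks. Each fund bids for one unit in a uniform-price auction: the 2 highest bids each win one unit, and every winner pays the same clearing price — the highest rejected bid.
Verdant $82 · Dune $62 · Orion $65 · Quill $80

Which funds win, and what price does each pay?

Verdant, Quill; each pays $65

Ordering the bids: 82 (Verdant), 80 (Quill), 65 (Orion), 62 (Dune)
Top 2: Verdant, Quill.
Clearing price = highest rejected bid = $65.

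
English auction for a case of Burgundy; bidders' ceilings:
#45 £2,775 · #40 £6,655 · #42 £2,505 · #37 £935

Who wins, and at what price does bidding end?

#40 wins at £2,775

Limits in order: 6,655 (#40) > 2,775 (#45) > 2,505 (#42) > 935 (#37)
#45 is the last rival to drop out, at £2,775; #40 remains and wins at that price.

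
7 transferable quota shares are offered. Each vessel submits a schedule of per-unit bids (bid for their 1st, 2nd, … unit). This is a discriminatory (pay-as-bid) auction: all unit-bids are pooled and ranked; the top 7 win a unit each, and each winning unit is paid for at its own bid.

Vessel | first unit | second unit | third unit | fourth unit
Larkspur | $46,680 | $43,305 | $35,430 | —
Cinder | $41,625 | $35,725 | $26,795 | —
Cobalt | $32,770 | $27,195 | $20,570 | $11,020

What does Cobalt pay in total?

All unit-bids, highest first — top 7: 46,680 (Larkspur-1), 43,305 (Larkspur-2), 41,625 (Cinder-1), 35,725 (Cinder-2), 35,430 (Larkspur-3), 32,770 (Cobalt-1), 27,195 (Cobalt-2)
Next rejected bid: $26,795 (not a price — pay-as-bid).
Cobalt's winning unit-bids: 32,770 + 27,195 = $59,965.

Cobalt pays $59,965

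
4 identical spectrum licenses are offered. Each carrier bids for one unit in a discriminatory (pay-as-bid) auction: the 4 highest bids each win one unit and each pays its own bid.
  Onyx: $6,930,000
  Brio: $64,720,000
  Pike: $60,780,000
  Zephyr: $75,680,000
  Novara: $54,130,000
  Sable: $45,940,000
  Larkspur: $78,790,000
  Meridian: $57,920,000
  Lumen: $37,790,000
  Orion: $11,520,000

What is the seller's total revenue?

Total revenue: $279,970,000

Sorting: 78,790,000 (Larkspur), 75,680,000 (Zephyr), 64,720,000 (Brio), 60,780,000 (Pike), 57,920,000 (Meridian), 54,130,000 (Novara), …
The 4 highest are Larkspur, Zephyr, Brio, Pike.
Total revenue = 78,790,000 + 75,680,000 + 64,720,000 + 60,780,000 = $279,970,000.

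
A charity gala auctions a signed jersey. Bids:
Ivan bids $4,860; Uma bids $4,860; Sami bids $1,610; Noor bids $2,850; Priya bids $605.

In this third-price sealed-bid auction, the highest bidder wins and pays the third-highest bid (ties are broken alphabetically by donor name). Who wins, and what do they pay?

Ivan pays $2,850

Sorting bids: 4,860 (Ivan) > 4,860 (Uma) > 2,850 (Noor) > 1,610 (Sami) > 605 (Priya)
Ivan and Uma tie at $4,860; tie-break gives it to Ivan.
Ivan is highest; pays the third-highest bid, $2,850.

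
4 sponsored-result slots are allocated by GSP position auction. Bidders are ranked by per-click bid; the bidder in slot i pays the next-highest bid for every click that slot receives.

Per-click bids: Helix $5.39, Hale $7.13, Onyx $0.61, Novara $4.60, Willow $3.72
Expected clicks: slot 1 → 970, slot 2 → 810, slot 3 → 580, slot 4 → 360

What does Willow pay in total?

Sorting advertisers: $7.13 (Hale) > $5.39 (Helix) > $4.60 (Novara) > $3.72 (Willow) > $0.61 (Onyx)
Willow holds slot 4 → pays next bid $0.61 × 360 clicks = $219.60.

Willow pays $219.60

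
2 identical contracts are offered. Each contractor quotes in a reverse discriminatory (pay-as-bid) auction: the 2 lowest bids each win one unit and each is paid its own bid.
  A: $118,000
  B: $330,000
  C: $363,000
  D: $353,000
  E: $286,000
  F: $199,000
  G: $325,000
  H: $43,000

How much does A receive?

A is paid $118,000

Sorting: 43,000 (H), 118,000 (A), 199,000 (F), 286,000 (E), …
Lowest 2: H, A.
A wins → own bid $118,000.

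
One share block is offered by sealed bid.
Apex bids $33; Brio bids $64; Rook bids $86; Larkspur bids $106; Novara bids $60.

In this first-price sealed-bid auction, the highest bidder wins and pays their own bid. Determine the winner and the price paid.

Larkspur pays $106

Bids in order: 106 (Larkspur) > 86 (Rook) > 64 (Brio) > 60 (Novara) > 33 (Apex)
Larkspur is highest → pays own bid, $106.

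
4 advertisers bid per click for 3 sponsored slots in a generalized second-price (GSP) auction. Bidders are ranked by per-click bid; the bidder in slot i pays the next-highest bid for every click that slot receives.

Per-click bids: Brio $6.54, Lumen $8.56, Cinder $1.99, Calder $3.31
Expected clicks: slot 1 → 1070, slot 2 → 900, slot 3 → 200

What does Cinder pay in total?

Ranked by bid: $8.56 (Lumen) > $6.54 (Brio) > $3.31 (Calder) > $1.99 (Cinder)
Cinder ranks below slot 3 → no slot, pays nothing.

Cinder pays $0.00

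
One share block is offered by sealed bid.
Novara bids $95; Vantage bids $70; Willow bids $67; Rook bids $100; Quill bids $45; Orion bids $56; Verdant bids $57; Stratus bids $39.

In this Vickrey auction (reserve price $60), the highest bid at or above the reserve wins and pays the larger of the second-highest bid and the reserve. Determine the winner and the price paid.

Sorting bids: 100 (Rook) > 95 (Novara) > 70 (Vantage) > 67 (Willow) > 57 (Verdant) > 56 (Orion) > …
Highest eligible bid: Rook at $100.
Second-highest bid $95 exceeds the reserve $60 → payment $95.

Rook pays $95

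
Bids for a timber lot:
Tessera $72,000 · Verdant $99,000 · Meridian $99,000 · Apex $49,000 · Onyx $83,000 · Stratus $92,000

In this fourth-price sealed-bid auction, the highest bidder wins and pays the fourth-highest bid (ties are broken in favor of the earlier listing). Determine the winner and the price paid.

Verdant pays $83,000

Bids ranked: 99,000 (Verdant) > 99,000 (Meridian) > 92,000 (Stratus) > 83,000 (Onyx) > 72,000 (Tessera) > 49,000 (Apex)
Tie at $99,000 → Verdant wins by tie-break.
Verdant is highest; pays the fourth-highest bid, $83,000.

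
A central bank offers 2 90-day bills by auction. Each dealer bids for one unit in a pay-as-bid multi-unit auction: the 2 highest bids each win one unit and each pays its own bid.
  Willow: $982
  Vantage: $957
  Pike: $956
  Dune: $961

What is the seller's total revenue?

Bids ranked high→low: 982 (Willow), 961 (Dune), 957 (Vantage), 956 (Pike)
Winners (2 units): Willow, Dune.
Total revenue = 982 + 961 = $1,943.

Total revenue: $1,943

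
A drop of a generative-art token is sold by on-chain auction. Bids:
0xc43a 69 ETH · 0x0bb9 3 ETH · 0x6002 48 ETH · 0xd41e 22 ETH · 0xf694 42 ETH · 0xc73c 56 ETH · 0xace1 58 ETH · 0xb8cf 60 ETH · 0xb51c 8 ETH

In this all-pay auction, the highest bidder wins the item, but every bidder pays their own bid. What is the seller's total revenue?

Total revenue: 366 ETH

Bids in order: 69 (0xc43a) > 60 (0xb8cf) > 58 (0xace1) > 56 (0xc73c) > 48 (0x6002) > 42 (0xf694) > …
Every bidder forfeits their bid regardless of winning.
Revenue = 69 + 3 + 48 + 22 + 42 + 56 + 58 + 60 + 8 = 366 ETH.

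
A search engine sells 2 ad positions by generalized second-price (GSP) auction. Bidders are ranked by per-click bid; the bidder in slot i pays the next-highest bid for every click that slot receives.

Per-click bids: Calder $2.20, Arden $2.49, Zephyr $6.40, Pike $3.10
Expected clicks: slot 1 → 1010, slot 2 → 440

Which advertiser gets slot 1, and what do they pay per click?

Ranked by bid: $6.40 (Zephyr) > $3.10 (Pike) > $2.49 (Arden) > …
Slot 1 goes to the first-ranked bidder, Zephyr, who pays the next bid down: $3.10/click.

Zephyr; $3.10 per click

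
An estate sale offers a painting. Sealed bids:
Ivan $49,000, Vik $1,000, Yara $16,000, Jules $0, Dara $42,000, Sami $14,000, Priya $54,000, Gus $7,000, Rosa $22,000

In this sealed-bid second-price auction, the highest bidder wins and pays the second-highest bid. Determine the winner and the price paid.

Sorting bids: 54,000 (Priya) > 49,000 (Ivan) > 42,000 (Dara) > 22,000 (Rosa) > 16,000 (Yara) > 14,000 (Sami) > …
Priya is highest; pays the second-highest bid, $49,000.

Priya pays $49,000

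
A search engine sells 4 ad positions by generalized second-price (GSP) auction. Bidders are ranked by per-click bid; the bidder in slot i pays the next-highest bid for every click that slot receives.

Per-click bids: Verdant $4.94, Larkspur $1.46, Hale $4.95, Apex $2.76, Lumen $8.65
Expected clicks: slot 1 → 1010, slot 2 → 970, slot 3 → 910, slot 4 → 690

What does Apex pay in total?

Ranked by bid: $8.65 (Lumen) > $4.95 (Hale) > $4.94 (Verdant) > $2.76 (Apex) > $1.46 (Larkspur)
Apex holds slot 4 → pays next bid $1.46 × 690 clicks = $1007.40.

Apex pays $1007.40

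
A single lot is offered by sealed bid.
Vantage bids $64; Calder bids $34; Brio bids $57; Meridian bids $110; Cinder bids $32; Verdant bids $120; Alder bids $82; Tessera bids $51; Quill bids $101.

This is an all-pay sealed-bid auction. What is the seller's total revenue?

Bids in order: 120 (Verdant) > 110 (Meridian) > 101 (Quill) > 82 (Alder) > 64 (Vantage) > 57 (Brio) > …
Every bidder forfeits their bid regardless of winning.
Revenue = 64 + 34 + 57 + 110 + 32 + 120 + 82 + 51 + 101 = $651.

Total revenue: $651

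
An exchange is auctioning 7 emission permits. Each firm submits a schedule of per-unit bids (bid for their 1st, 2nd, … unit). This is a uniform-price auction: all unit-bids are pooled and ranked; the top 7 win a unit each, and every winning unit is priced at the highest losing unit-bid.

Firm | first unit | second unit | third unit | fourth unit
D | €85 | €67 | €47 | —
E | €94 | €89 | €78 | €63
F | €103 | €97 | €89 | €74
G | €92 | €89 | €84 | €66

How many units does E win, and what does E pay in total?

E: 2 units, pays €170

All unit-bids, highest first — top 7: 103 (F-1), 97 (F-2), 94 (E-1), 92 (G-1), 89 (E-2), 89 (F-3), 89 (G-2)
Highest rejected unit-bid = €85.
E wins 2 unit(s) at €85 each.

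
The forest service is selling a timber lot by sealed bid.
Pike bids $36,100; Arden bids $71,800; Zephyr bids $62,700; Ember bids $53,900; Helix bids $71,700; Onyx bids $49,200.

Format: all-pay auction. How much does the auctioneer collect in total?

Rule: the highest bidder wins the item, but every bidder pays their own bid.
Sorting bids: 71,800 (Arden) > 71,700 (Helix) > 62,700 (Zephyr) > 53,900 (Ember) > 49,200 (Onyx) > 36,100 (Pike)
Arden wins with the top bid; all bids are sunk regardless.
Every bidder forfeits their bid regardless of winning.
Revenue = 36,100 + 71,800 + 62,700 + 53,900 + 71,700 + 49,200 = $345,400.

Total revenue: $345,400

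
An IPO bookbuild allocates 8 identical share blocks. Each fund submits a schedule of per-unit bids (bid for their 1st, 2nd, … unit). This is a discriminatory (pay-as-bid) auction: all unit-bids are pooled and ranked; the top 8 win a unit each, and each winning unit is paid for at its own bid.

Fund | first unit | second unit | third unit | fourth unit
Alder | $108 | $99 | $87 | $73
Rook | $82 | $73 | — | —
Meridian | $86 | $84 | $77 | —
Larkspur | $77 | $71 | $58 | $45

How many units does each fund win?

Alder 3, Larkspur 1, Meridian 3, Rook 1

Merging the schedules and taking the best 8: 108 (Alder-1), 99 (Alder-2), 87 (Alder-3), 86 (Meridian-1), 84 (Meridian-2), 82 (Rook-1), 77 (Meridian-3), 77 (Larkspur-1)
Next rejected bid: $73 (not a price — pay-as-bid).
Allocation: Alder 3, Larkspur 1, Meridian 3, Rook 1.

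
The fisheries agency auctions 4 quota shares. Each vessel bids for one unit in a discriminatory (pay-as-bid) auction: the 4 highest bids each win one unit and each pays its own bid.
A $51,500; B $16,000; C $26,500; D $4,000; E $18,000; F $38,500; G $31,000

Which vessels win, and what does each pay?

A $51,500, F $38,500, G $31,000, C $26,500

Bids ranked high→low: 51,500 (A), 38,500 (F), 31,000 (G), 26,500 (C), 18,000 (E), 16,000 (B), …
The 4 highest are A, F, G, C.
Each winner pays its own bid: A $51,500, F $38,500, G $31,000, C $26,500.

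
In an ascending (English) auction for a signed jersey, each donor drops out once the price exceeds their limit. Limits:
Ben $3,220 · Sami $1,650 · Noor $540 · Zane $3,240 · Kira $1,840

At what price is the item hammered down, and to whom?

Zane wins at $3,220

Rule: the price rises until one bidder remains; the winner pays the price at which the last rival dropped out.
Sorting limits: 3,240 (Zane) > 3,220 (Ben) > 1,840 (Kira) > 1,650 (Sami) > 540 (Noor)
Bidding ends when Ben exits at $3,220; Zane takes it.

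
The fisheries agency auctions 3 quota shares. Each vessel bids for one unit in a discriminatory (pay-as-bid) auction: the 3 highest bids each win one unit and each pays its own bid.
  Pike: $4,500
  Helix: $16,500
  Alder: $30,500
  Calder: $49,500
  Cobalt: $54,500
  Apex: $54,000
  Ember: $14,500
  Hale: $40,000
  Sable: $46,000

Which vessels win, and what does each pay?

Sorting: 54,500 (Cobalt), 54,000 (Apex), 49,500 (Calder), 46,000 (Sable), 40,000 (Hale), …
Top 3: Cobalt, Apex, Calder.
Each winner pays its own bid: Cobalt $54,500, Apex $54,000, Calder $49,500.

Cobalt $54,500, Apex $54,000, Calder $49,500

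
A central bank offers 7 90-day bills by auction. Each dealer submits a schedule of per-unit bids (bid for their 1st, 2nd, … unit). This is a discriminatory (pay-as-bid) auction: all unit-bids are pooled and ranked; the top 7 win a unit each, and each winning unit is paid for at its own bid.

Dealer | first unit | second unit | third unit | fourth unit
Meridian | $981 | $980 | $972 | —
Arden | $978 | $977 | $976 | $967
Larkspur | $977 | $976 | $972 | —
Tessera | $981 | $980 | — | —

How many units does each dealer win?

Pooled unit-bids ranked (top 7): 981 (Meridian-1), 981 (Tessera-1), 980 (Meridian-2), 980 (Tessera-2), 978 (Arden-1), 977 (Arden-2), 977 (Larkspur-1)
Next rejected bid: $976 (not a price — pay-as-bid).
Allocation: Arden 2, Larkspur 1, Meridian 2, Tessera 2.

Arden 2, Larkspur 1, Meridian 2, Tessera 2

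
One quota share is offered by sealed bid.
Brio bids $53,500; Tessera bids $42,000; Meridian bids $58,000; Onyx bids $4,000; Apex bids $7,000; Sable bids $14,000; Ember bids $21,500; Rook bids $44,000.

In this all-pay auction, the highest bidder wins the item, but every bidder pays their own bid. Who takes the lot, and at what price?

Rule: the highest bidder wins the item, but every bidder pays their own bid.
Sorting bids: 58,000 (Meridian) > 53,500 (Brio) > 44,000 (Rook) > 42,000 (Tessera) > 21,500 (Ember) > 14,000 (Sable) > …
Meridian is highest and takes the item; every bidder forfeits their bid.

Meridian pays $58,000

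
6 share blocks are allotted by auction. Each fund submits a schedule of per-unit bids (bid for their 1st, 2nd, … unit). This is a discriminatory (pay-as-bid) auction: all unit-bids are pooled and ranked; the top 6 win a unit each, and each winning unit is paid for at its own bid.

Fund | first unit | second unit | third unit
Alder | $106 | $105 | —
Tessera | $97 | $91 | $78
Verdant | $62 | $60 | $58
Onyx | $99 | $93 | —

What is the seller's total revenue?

Total revenue: $591

Pooled unit-bids ranked (top 6): 106 (Alder-1), 105 (Alder-2), 99 (Onyx-1), 97 (Tessera-1), 93 (Onyx-2), 91 (Tessera-2)
Next rejected bid: $78 (not a price — pay-as-bid).
Each winning unit pays its own bid.
Revenue = 106 + 105 + 99 + 97 + 93 + 91 = $591.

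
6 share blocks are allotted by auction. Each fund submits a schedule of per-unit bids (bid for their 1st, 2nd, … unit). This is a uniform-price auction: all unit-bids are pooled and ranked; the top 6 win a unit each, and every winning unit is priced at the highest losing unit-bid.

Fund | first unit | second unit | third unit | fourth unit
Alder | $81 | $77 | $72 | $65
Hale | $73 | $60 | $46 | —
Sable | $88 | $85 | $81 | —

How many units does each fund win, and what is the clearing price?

Merging the schedules and taking the best 6: 88 (Sable-1), 85 (Sable-2), 81 (Alder-1), 81 (Sable-3), 77 (Alder-2), 73 (Hale-1)
Highest rejected unit-bid = $72.
Allocation: Alder 2, Hale 1, Sable 3.

Alder 2, Hale 1, Sable 3; clearing price $72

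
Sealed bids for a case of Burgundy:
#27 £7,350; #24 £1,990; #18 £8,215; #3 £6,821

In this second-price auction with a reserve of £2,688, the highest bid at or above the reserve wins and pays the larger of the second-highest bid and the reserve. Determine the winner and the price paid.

#18 pays £7,350

Rule: the highest bid at or above the reserve wins and pays the larger of the second-highest bid and the reserve.
Bids in order: 8,215 (#18) > 7,350 (#27) > 6,821 (#3) > 1,990 (#24)
#18 has the top bid at or above the reserve (£8,215).
max(second-highest £7,350, reserve £2,688) = £7,350; the reserve does not bind.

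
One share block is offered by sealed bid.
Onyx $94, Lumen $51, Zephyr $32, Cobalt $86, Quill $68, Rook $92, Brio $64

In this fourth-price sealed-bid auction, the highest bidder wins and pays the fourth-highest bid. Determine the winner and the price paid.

Onyx pays $68

Bids ranked: 94 (Onyx) > 92 (Rook) > 86 (Cobalt) > 68 (Quill) > 64 (Brio) > 51 (Lumen) > …
Onyx wins; payment is bid #4 in the ranking = $68.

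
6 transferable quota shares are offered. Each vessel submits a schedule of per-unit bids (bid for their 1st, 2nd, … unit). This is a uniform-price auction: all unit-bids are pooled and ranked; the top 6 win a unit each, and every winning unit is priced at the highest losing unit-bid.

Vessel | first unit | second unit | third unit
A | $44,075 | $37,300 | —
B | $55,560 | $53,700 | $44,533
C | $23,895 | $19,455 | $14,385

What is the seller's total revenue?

Total revenue: $116,730

All unit-bids, highest first — top 6: 55,560 (B-1), 53,700 (B-2), 44,533 (B-3), 44,075 (A-1), 37,300 (A-2), 23,895 (C-1)
First bid not allocated: $19,455.
Allocation: A 2, B 3, C 1. Every unit priced at $19,455.
Revenue = 6 × 19,455 = $116,730.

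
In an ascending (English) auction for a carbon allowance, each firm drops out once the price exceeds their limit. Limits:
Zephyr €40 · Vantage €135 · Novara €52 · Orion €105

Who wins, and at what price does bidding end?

Ascending (English) auction: the price rises until one bidder remains; the winner pays the price at which the last rival dropped out.
Limits ranked: 135 (Vantage) > 105 (Orion) > 52 (Novara) > 40 (Zephyr)
Bidding ends when Orion exits at €105; Vantage takes it.

Vantage wins at €105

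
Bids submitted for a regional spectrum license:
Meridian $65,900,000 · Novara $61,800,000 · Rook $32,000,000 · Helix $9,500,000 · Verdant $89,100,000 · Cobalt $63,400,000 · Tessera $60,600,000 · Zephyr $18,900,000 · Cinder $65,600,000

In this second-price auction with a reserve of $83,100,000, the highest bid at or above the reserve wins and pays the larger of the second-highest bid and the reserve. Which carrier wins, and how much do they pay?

Verdant pays $83,100,000

Bids in order: 89,100,000 (Verdant) > 65,900,000 (Meridian) > 65,600,000 (Cinder) > 63,400,000 (Cobalt) > 61,800,000 (Novara) > 60,600,000 (Tessera) > …
Verdant has the top bid at or above the reserve ($89,100,000).
Second-highest bid $65,900,000 is below the reserve $83,100,000, so the reserve binds → payment $83,100,000.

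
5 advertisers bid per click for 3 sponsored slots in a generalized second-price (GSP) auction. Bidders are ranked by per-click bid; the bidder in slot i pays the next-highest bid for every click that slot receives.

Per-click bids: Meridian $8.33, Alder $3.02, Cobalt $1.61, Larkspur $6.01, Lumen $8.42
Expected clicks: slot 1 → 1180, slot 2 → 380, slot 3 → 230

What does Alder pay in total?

Alder pays $0.00

Per-click bids in order: $8.42 (Lumen) > $8.33 (Meridian) > $6.01 (Larkspur) > $3.02 (Alder) > …
Alder ranks below slot 3 → no slot, pays nothing.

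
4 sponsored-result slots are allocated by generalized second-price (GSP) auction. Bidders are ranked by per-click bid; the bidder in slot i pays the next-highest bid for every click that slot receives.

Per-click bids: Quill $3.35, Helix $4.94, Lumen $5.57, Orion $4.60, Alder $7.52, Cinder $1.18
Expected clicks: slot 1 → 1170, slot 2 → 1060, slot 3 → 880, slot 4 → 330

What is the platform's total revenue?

Ranked by bid: $7.52 (Alder) > $5.57 (Lumen) > $4.94 (Helix) > $4.60 (Orion) > $3.35 (Quill) > …
Slot 1: Alder pays $5.57 × 1170 = $6516.90
Slot 2: Lumen pays $4.94 × 1060 = $5236.40
Slot 3: Helix pays $4.60 × 880 = $4048.00
Slot 4: Orion pays $3.35 × 330 = $1105.50
Total = $16906.80

Total revenue: $16906.80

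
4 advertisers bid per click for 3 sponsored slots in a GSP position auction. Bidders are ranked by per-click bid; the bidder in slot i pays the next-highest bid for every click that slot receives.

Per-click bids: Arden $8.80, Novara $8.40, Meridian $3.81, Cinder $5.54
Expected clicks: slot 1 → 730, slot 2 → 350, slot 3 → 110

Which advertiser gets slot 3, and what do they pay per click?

Cinder; $3.81 per click

Per-click bids in order: $8.80 (Arden) > $8.40 (Novara) > $5.54 (Cinder) > $3.81 (Meridian)
Slot 3 goes to the third-ranked bidder, Cinder, who pays the next bid down: $3.81/click.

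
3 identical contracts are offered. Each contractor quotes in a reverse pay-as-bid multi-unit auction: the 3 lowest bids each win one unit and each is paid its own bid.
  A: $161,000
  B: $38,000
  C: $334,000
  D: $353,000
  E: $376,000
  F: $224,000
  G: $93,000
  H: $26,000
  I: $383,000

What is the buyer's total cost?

Total cost: $157,000

Bids ranked low→high: 26,000 (H), 38,000 (B), 93,000 (G), 161,000 (A), 224,000 (F), …
Winners (3 units): H, B, G.
Total cost = 26,000 + 38,000 + 93,000 = $157,000.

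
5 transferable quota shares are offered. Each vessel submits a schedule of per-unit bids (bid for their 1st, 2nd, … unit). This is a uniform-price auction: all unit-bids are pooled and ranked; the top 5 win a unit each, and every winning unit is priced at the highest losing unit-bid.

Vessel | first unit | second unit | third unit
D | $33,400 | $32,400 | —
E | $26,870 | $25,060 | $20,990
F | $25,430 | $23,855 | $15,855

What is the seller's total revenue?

Merging the schedules and taking the best 5: 33,400 (D-1), 32,400 (D-2), 26,870 (E-1), 25,430 (F-1), 25,060 (E-2)
Highest rejected unit-bid = $23,855.
Allocation: D 2, E 2, F 1. Every unit priced at $23,855.
Revenue = 5 × 23,855 = $119,275.

Total revenue: $119,275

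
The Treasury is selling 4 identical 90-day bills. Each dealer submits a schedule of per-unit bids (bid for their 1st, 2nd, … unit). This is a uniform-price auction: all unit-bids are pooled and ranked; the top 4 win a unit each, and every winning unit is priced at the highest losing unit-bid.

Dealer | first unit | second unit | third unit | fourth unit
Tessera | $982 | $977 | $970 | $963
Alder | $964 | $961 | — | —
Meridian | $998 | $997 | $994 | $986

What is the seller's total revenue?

Total revenue: $3,928

All unit-bids, highest first — top 4: 998 (Meridian-1), 997 (Meridian-2), 994 (Meridian-3), 986 (Meridian-4)
The (k+1)-th unit-bid is $982.
Allocation: Meridian 4. Every unit priced at $982.
Revenue = 4 × 982 = $3,928.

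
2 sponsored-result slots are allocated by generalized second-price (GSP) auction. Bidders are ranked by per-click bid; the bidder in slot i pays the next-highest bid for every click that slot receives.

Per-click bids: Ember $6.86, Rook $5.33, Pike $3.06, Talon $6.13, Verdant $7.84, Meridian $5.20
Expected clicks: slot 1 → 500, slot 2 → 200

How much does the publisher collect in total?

Sorting advertisers: $7.84 (Verdant) > $6.86 (Ember) > $6.13 (Talon) > …
Slot 1: Verdant pays $6.86 × 500 = $3430.00
Slot 2: Ember pays $6.13 × 200 = $1226.00
Total = $4656.00

Total revenue: $4656.00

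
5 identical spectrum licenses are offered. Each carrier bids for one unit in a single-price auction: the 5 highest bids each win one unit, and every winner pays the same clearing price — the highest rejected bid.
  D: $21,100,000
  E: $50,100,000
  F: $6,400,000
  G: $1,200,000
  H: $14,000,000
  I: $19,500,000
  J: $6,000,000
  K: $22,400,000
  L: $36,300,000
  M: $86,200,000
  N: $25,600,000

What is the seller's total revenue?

Total revenue: $105,500,000

Bids ranked high→low: 86,200,000 (M), 50,100,000 (E), 36,300,000 (L), 25,600,000 (N), 22,400,000 (K), 21,100,000 (D), 19,500,000 (I), …
Winners (5 units): M, E, L, N, K.
First losing bid is D's $21,100,000, which sets the uniform price.
Total revenue = 5 × $21,100,000 = $105,500,000.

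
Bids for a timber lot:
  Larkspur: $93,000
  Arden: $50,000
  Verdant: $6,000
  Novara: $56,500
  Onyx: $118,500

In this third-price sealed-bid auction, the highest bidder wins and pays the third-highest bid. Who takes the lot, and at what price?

Onyx pays $56,500

Sorting bids: 118,500 (Onyx) > 93,000 (Larkspur) > 56,500 (Novara) > 50,000 (Arden) > 6,000 (Verdant)
Onyx is highest; pays the third-highest bid, $56,500.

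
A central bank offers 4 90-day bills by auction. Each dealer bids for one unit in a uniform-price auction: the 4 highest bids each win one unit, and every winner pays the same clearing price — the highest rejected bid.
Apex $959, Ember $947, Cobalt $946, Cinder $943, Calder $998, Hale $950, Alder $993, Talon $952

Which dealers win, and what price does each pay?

Sorting: 998 (Calder), 993 (Alder), 959 (Apex), 952 (Talon), 950 (Hale), 947 (Ember), …
The 4 highest are Calder, Alder, Apex, Talon.
Highest unsuccessful bid: $950 → clearing price.

Calder, Alder, Apex, Talon; each pays $950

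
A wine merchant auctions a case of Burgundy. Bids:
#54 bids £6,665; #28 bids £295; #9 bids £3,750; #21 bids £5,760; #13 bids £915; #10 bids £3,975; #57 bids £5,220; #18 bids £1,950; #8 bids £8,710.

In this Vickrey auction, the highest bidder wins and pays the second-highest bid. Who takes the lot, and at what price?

Vickrey auction: the highest bidder wins and pays the second-highest bid.
Bids in order: 8,710 (#8) > 6,665 (#54) > 5,760 (#21) > 5,220 (#57) > 3,975 (#10) > 3,750 (#9) > …
#8 is highest; pays the second-highest bid, £6,665.

#8 pays £6,665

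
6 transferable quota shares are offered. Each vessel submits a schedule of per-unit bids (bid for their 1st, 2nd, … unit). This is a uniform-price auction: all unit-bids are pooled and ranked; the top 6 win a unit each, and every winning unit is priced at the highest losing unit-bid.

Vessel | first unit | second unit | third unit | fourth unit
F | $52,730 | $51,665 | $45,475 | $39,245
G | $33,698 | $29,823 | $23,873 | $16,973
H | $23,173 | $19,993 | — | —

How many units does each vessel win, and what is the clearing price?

Merging the schedules and taking the best 6: 52,730 (F-1), 51,665 (F-2), 45,475 (F-3), 39,245 (F-4), 33,698 (G-1), 29,823 (G-2)
The (k+1)-th unit-bid is $23,873.
Allocation: F 4, G 2.

F 4, G 2; clearing price $23,873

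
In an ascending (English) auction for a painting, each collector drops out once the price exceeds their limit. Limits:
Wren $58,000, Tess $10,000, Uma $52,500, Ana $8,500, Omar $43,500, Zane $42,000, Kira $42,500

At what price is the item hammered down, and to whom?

Wren wins at $52,500

Limits in order: 58,000 (Wren) > 52,500 (Uma) > 43,500 (Omar) > 42,500 (Kira) > 42,000 (Zane) > 10,000 (Tess) > …
Uma is the last rival to drop out, at $52,500; Wren remains and wins at that price.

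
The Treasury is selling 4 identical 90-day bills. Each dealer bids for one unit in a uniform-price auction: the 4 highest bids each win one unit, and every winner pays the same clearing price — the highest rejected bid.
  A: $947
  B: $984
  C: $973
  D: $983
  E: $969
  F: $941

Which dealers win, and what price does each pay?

B, D, C, E; each pays $947

Bids ranked high→low: 984 (B), 983 (D), 973 (C), 969 (E), 947 (A), 941 (F)
Winners (4 units): B, D, C, E.
Highest unsuccessful bid: $947 → clearing price.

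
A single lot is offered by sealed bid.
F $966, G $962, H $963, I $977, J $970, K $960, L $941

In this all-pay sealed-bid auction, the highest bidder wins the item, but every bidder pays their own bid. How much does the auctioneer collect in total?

All-pay sealed-bid auction: the highest bidder wins the item, but every bidder pays their own bid.
Sorting bids: 977 (I) > 970 (J) > 966 (F) > 963 (H) > 962 (G) > 960 (K) > …
I wins with the top bid; all bids are sunk regardless.
Every bidder forfeits their bid regardless of winning.
Revenue = 966 + 962 + 963 + 977 + 970 + 960 + 941 = $6,739.

Total revenue: $6,739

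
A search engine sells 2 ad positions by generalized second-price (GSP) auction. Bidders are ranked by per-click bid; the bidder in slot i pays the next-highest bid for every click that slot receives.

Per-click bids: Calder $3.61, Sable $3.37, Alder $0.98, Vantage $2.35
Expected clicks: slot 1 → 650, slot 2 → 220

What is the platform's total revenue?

Ranked by bid: $3.61 (Calder) > $3.37 (Sable) > $2.35 (Vantage) > …
Slot 1: Calder pays $3.37 × 650 = $2190.50
Slot 2: Sable pays $2.35 × 220 = $517.00
Total = $2707.50

Total revenue: $2707.50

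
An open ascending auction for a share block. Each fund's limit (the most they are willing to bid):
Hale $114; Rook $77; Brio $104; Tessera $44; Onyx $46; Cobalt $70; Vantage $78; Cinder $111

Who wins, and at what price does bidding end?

Hale wins at $111

Ascending (English) auction: the price rises until one bidder remains; the winner pays the price at which the last rival dropped out.
Limits in order: 114 (Hale) > 111 (Cinder) > 104 (Brio) > 78 (Vantage) > 77 (Rook) > 70 (Cobalt) > …
Once the price passes $111, only Hale is left; the hammer falls at Cinder's limit of $111.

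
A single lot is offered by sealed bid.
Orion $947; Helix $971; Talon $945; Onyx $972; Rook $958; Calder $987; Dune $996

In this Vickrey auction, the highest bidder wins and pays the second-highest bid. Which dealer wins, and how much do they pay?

Dune pays $987

Sorting bids: 996 (Dune) > 987 (Calder) > 972 (Onyx) > 971 (Helix) > 958 (Rook) > 947 (Orion) > …
Dune is highest; pays the second-highest bid, $987.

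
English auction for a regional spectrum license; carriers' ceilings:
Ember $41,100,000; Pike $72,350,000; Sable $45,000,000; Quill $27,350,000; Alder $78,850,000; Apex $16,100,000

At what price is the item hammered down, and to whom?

Alder wins at $72,350,000

Rule: the price rises until one bidder remains; the winner pays the price at which the last rival dropped out.
Limits ranked: 78,850,000 (Alder) > 72,350,000 (Pike) > 45,000,000 (Sable) > 41,100,000 (Ember) > 27,350,000 (Quill) > 16,100,000 (Apex)
Pike is the last rival to drop out, at $72,350,000; Alder remains and wins at that price.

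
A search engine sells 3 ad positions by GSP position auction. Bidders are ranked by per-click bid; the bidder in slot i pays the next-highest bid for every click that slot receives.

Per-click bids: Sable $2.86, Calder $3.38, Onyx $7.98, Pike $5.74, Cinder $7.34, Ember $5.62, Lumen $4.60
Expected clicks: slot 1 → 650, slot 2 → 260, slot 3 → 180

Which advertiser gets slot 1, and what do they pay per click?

Onyx; $7.34 per click

Sorting advertisers: $7.98 (Onyx) > $7.34 (Cinder) > $5.74 (Pike) > $5.62 (Ember) > …
Slot 1 goes to the first-ranked bidder, Onyx, who pays the next bid down: $7.34/click.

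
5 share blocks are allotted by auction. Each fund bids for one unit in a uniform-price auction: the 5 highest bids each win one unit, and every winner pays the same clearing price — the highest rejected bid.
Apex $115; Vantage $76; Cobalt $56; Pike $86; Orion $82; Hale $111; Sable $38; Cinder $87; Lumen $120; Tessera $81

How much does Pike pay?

Pike pays $82

Sorting: 120 (Lumen), 115 (Apex), 111 (Hale), 87 (Cinder), 86 (Pike), 82 (Orion), 81 (Tessera), …
Winners (5 units): Lumen, Apex, Hale, Cinder, Pike.
First losing bid is Orion's $82, which sets the uniform price.
Pike wins → pays $82.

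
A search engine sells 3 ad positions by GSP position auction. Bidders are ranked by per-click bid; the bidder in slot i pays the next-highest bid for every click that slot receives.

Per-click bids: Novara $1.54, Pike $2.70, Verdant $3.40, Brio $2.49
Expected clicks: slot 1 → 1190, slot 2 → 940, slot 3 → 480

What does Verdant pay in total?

Verdant pays $3213.00

Ranked by bid: $3.40 (Verdant) > $2.70 (Pike) > $2.49 (Brio) > $1.54 (Novara)
Verdant holds slot 1 → pays next bid $2.70 × 1190 clicks = $3213.00.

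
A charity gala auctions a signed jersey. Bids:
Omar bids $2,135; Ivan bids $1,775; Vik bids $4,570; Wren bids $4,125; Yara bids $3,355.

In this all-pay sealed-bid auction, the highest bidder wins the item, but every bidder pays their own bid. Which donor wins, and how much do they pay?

All-pay sealed-bid auction: the highest bidder wins the item, but every bidder pays their own bid.
Bids in order: 4,570 (Vik) > 4,125 (Wren) > 3,355 (Yara) > 2,135 (Omar) > 1,775 (Ivan)
Vik is highest and takes the item; every bidder forfeits their bid.

Vik pays $4,570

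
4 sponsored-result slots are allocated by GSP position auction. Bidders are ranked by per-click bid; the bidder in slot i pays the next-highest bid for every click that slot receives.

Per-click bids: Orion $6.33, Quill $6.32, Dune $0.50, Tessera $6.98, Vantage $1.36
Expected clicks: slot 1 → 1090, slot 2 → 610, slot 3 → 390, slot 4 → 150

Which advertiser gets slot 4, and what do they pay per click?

Vantage; $0.50 per click

Per-click bids in order: $6.98 (Tessera) > $6.33 (Orion) > $6.32 (Quill) > $1.36 (Vantage) > $0.50 (Dune)
Slot 4 goes to the fourth-ranked bidder, Vantage, who pays the next bid down: $0.50/click.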